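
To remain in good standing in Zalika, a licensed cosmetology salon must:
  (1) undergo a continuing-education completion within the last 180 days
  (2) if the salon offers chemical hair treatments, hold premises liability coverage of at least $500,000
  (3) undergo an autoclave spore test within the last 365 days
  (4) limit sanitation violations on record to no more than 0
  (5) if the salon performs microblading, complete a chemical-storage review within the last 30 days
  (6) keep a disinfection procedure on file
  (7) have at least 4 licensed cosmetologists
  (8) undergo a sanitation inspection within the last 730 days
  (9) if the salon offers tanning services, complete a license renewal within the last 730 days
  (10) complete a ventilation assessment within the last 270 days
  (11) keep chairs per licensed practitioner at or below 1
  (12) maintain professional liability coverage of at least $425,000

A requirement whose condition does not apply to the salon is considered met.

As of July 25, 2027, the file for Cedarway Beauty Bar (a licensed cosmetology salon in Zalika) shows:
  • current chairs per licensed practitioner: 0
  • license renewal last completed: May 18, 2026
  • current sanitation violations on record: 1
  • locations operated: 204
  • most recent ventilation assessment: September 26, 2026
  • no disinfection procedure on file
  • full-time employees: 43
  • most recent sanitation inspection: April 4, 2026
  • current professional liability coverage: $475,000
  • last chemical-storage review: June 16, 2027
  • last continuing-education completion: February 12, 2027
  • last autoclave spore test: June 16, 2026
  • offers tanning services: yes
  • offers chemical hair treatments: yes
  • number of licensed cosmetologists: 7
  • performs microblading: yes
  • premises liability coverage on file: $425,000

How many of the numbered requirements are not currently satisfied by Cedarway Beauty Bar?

6

1. continuing-education completion 163 days ago vs limit 180 → met
2. condition 'offers chemical hair treatments' holds; premises liability coverage $425,000 < $500,000 → not met
3. autoclave spore test 404 days ago vs limit 365 → not met
4. sanitation violations on record 1 > 0 → not met
5. condition 'performs microblading' holds; chemical-storage review 39 days ago vs limit 30 → not met
6. disinfection procedure absent → not met
7. licensed cosmetologists 7 ≥ 4 → met
8. sanitation inspection 477 days ago vs limit 730 → met
9. condition 'offers tanning services' holds; license renewal 433 days ago vs limit 730 → met
10. ventilation assessment 302 days ago vs limit 270 → not met
11. chairs per licensed practitioner 0 ≤ 1 → met
12. professional liability coverage $475,000 ≥ $425,000 → met
Not met: 6 of 12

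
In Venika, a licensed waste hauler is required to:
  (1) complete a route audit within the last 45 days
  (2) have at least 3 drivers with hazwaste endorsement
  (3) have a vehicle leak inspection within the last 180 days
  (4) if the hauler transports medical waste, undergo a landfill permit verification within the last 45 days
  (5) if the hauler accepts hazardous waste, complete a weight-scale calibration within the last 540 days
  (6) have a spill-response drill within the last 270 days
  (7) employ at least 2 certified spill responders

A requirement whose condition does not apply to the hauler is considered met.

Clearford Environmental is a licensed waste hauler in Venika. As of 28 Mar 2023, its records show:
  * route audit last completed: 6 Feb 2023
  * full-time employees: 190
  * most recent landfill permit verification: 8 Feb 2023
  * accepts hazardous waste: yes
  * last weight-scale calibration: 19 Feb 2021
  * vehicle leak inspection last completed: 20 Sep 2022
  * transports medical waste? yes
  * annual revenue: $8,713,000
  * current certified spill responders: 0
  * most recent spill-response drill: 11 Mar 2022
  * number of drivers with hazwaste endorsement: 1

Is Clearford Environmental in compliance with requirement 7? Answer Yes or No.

No

7. certified spill responders 0 < 2 → not met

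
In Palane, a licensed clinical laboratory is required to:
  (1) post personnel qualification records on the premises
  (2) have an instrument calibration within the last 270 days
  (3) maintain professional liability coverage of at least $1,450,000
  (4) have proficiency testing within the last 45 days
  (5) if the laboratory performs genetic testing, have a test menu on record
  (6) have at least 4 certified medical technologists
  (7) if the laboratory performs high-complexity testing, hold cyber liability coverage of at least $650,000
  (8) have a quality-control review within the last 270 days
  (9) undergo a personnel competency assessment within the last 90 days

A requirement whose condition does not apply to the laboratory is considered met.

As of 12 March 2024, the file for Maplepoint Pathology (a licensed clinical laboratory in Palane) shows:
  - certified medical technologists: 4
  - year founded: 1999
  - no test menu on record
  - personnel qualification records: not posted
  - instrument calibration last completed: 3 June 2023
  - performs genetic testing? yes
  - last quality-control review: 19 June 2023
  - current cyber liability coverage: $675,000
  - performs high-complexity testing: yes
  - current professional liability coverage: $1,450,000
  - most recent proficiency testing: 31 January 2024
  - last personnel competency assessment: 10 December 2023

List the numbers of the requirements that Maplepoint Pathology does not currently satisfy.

1. personnel qualification records absent → not met
2. instrument calibration 283 days ago vs limit 270 → not met
3. professional liability coverage $1,450,000 ≥ $1,450,000 → met
4. proficiency testing 41 days ago vs limit 45 → met
5. condition 'performs genetic testing' holds; test menu absent → not met
6. certified medical technologists 4 ≥ 4 → met
7. condition 'performs high-complexity testing' holds; cyber liability coverage $675,000 ≥ $650,000 → met
8. quality-control review 267 days ago vs limit 270 → met
9. personnel competency assessment 93 days ago vs limit 90 → not met
Not met: 1, 2, 5, 9

1, 2, 5, 9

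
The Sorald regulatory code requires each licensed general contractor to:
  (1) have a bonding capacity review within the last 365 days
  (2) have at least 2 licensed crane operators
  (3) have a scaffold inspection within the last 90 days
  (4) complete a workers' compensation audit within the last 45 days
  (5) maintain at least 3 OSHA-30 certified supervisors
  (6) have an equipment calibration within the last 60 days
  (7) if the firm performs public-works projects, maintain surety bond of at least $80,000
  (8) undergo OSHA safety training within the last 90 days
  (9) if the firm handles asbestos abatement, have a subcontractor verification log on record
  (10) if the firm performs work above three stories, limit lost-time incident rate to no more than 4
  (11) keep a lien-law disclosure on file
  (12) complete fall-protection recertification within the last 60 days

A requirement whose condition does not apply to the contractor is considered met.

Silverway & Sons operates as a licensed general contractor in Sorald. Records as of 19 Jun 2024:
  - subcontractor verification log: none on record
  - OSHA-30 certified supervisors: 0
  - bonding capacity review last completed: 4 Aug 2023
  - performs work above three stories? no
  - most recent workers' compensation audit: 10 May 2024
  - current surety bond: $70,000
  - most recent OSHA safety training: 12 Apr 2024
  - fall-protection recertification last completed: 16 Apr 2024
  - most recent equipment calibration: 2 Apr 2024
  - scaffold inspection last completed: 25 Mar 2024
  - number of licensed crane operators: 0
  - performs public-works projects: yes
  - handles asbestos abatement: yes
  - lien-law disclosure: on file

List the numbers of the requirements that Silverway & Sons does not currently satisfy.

2, 5, 6, 7, 9, 12

1. bonding capacity review 320 days ago vs limit 365 → met
2. licensed crane operators 0 < 2 → not met
3. scaffold inspection 86 days ago vs limit 90 → met
4. workers' compensation audit 40 days ago vs limit 45 → met
5. OSHA-30 certified supervisors 0 < 3 → not met
6. equipment calibration 78 days ago vs limit 60 → not met
7. condition 'performs public-works projects' holds; surety bond $70,000 < $80,000 → not met
8. OSHA safety training 68 days ago vs limit 90 → met
9. condition 'handles asbestos abatement' holds; subcontractor verification log absent → not met
10. condition 'performs work above three stories' does not hold → requirement n/a → met
11. lien-law disclosure present → met
12. fall-protection recertification 64 days ago vs limit 60 → not met
Not met: 2, 5, 6, 7, 9, 12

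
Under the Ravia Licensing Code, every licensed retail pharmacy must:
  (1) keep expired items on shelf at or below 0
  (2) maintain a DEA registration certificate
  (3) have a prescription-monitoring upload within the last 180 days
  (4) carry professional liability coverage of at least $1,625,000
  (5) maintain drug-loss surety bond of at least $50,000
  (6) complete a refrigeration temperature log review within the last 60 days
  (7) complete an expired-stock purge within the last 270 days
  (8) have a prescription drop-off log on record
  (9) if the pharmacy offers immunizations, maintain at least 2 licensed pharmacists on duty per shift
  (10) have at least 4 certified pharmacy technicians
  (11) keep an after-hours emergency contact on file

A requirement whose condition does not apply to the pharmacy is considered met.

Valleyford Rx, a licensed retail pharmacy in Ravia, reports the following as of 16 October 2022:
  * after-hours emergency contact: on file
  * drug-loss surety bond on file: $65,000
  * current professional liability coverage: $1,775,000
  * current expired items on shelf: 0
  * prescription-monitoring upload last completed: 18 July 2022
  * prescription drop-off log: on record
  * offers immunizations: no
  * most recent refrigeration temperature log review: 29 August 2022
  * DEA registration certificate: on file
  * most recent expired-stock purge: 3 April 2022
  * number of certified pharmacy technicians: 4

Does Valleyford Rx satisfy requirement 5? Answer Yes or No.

Yes

5. drug-loss surety bond $65,000 ≥ $50,000 → met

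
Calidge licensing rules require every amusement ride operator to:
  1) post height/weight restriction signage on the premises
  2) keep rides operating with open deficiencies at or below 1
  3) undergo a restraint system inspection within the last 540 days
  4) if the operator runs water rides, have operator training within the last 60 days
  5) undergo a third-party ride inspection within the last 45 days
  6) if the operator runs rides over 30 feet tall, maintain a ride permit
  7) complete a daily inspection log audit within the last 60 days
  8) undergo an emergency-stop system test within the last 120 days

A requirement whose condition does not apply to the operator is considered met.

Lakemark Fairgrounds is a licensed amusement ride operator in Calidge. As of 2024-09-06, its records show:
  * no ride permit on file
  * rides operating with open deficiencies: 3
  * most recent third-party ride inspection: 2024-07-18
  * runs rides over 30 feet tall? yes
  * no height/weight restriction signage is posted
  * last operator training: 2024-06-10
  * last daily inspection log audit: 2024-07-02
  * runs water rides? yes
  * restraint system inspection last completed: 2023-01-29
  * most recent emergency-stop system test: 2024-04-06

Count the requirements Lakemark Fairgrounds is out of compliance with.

1. height/weight restriction signage absent → not met
2. rides operating with open deficiencies 3 > 1 → not met
3. restraint system inspection 586 days ago vs limit 540 → not met
4. condition 'runs water rides' holds; operator training 88 days ago vs limit 60 → not met
5. third-party ride inspection 50 days ago vs limit 45 → not met
6. condition 'runs rides over 30 feet tall' holds; ride permit absent → not met
7. daily inspection log audit 66 days ago vs limit 60 → not met
8. emergency-stop system test 153 days ago vs limit 120 → not met
Not met: 8 of 8

8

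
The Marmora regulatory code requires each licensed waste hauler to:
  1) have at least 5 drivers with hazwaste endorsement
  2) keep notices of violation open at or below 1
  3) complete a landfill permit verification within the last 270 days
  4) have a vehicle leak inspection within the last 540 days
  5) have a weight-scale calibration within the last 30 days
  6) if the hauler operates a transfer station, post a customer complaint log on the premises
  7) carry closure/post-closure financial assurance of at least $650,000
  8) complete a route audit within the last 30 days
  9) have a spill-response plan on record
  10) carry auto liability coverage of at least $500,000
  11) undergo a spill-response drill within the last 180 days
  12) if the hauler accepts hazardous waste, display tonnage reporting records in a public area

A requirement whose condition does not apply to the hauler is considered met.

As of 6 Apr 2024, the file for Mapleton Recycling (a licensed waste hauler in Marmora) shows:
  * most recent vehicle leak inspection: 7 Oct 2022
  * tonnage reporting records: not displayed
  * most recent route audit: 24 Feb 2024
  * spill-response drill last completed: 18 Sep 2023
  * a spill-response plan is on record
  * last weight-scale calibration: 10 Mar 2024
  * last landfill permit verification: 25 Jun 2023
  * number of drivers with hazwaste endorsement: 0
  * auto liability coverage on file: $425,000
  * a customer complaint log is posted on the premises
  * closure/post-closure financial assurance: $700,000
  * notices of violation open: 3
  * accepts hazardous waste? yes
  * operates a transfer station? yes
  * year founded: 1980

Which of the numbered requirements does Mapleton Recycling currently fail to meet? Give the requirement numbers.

1. drivers with hazwaste endorsement 0 < 5 → not met
2. notices of violation open 3 > 1 → not met
3. landfill permit verification 286 days ago vs limit 270 → not met
4. vehicle leak inspection 547 days ago vs limit 540 → not met
5. weight-scale calibration 27 days ago vs limit 30 → met
6. condition 'operates a transfer station' holds; customer complaint log present → met
7. closure/post-closure financial assurance $700,000 ≥ $650,000 → met
8. route audit 42 days ago vs limit 30 → not met
9. spill-response plan present → met
10. auto liability coverage $425,000 < $500,000 → not met
11. spill-response drill 201 days ago vs limit 180 → not met
12. condition 'accepts hazardous waste' holds; tonnage reporting records absent → not met
Not met: 1, 2, 3, 4, 8, 10, 11, 12

1, 2, 3, 4, 8, 10, 11, 12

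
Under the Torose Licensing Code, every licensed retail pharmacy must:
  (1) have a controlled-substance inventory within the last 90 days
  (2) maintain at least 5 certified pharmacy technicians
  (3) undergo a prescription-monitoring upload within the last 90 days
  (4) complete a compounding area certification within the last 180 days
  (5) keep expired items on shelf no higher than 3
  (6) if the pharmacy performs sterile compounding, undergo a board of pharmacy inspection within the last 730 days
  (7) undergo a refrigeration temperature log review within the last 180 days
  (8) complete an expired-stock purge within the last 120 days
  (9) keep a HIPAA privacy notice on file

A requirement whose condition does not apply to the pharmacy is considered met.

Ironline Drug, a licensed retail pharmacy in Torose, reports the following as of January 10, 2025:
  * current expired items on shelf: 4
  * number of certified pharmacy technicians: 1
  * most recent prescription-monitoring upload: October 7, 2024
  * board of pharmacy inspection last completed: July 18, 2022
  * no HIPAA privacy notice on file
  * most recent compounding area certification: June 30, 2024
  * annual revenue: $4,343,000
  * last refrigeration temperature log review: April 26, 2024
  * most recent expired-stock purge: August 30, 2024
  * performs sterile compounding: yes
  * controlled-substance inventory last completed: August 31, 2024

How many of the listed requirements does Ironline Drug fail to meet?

9

1. controlled-substance inventory 132 days ago vs limit 90 → not met
2. certified pharmacy technicians 1 < 5 → not met
3. prescription-monitoring upload 95 days ago vs limit 90 → not met
4. compounding area certification 194 days ago vs limit 180 → not met
5. expired items on shelf 4 > 3 → not met
6. condition 'performs sterile compounding' holds; board of pharmacy inspection 907 days ago vs limit 730 → not met
7. refrigeration temperature log review 259 days ago vs limit 180 → not met
8. expired-stock purge 133 days ago vs limit 120 → not met
9. HIPAA privacy notice absent → not met
Not met: 9 of 9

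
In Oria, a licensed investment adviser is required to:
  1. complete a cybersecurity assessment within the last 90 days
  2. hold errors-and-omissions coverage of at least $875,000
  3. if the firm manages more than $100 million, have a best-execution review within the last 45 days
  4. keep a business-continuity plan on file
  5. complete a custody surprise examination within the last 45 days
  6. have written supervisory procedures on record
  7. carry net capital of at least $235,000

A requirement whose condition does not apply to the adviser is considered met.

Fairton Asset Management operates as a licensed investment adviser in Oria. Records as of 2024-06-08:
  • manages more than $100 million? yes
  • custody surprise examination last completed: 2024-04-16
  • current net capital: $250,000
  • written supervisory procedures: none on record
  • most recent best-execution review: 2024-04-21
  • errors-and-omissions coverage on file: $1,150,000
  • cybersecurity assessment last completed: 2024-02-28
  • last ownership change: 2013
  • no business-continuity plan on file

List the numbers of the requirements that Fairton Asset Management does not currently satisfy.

1, 3, 4, 5, 6

1. cybersecurity assessment 101 days ago vs limit 90 → not met
2. errors-and-omissions coverage $1,150,000 ≥ $875,000 → met
3. condition 'manages more than $100 million' holds; best-execution review 48 days ago vs limit 45 → not met
4. business-continuity plan absent → not met
5. custody surprise examination 53 days ago vs limit 45 → not met
6. written supervisory procedures absent → not met
7. net capital $250,000 ≥ $235,000 → met
Not met: 1, 3, 4, 5, 6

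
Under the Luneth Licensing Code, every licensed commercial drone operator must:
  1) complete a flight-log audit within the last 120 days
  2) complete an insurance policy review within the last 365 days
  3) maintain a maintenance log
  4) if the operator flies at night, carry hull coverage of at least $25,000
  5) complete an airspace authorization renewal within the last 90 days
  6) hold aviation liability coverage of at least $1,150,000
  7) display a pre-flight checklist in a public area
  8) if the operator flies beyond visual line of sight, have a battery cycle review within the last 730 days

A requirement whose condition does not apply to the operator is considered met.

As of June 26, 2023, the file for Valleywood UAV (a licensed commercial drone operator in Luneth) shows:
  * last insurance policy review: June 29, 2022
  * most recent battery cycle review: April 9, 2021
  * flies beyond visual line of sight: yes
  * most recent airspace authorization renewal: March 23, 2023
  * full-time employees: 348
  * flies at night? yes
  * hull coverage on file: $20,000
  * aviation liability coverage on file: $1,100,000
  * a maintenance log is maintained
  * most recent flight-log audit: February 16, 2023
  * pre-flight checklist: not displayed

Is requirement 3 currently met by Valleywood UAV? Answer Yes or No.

3. maintenance log present → met

Yes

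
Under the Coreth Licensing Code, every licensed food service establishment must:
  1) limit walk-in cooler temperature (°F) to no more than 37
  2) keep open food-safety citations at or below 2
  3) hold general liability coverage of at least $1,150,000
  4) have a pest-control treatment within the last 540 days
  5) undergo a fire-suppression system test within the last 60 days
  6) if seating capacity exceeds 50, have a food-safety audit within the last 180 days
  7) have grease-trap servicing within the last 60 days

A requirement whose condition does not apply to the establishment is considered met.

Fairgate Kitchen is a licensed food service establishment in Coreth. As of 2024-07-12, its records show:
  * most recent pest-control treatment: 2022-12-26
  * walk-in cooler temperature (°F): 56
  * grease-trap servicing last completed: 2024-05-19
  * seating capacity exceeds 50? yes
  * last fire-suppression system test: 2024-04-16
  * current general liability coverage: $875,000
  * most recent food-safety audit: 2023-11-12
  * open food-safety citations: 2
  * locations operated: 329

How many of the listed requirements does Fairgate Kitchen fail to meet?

1. walk-in cooler temperature (°F) 56 > 37 → not met
2. open food-safety citations 2 ≤ 2 → met
3. general liability coverage $875,000 < $1,150,000 → not met
4. pest-control treatment 564 days ago vs limit 540 → not met
5. fire-suppression system test 87 days ago vs limit 60 → not met
6. condition 'seating capacity exceeds 50' holds; food-safety audit 243 days ago vs limit 180 → not met
7. grease-trap servicing 54 days ago vs limit 60 → met
Not met: 5 of 7

5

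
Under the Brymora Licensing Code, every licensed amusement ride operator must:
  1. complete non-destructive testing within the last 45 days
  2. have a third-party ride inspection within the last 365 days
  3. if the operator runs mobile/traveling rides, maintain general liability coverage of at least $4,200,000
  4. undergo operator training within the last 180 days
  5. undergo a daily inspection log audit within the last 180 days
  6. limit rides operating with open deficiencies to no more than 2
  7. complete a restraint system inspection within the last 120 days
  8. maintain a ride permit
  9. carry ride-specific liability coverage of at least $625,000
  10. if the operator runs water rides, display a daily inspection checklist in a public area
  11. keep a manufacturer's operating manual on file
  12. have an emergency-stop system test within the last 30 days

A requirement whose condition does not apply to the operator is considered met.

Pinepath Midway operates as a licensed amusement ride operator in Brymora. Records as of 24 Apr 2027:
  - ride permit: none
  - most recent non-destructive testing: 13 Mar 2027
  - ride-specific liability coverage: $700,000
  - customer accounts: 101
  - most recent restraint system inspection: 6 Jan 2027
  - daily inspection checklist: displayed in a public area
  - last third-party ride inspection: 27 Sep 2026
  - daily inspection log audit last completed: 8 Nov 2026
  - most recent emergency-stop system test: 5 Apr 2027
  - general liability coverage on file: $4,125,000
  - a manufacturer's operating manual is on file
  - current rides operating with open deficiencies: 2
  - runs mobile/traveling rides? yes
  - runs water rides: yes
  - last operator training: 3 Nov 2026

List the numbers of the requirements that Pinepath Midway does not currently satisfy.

1. non-destructive testing 42 days ago vs limit 45 → met
2. third-party ride inspection 209 days ago vs limit 365 → met
3. condition 'runs mobile/traveling rides' holds; general liability coverage $4,125,000 < $4,200,000 → not met
4. operator training 172 days ago vs limit 180 → met
5. daily inspection log audit 167 days ago vs limit 180 → met
6. rides operating with open deficiencies 2 ≤ 2 → met
7. restraint system inspection 108 days ago vs limit 120 → met
8. ride permit absent → not met
9. ride-specific liability coverage $700,000 ≥ $625,000 → met
10. condition 'runs water rides' holds; daily inspection checklist present → met
11. manufacturer's operating manual present → met
12. emergency-stop system test 19 days ago vs limit 30 → met
Not met: 3, 8

3, 8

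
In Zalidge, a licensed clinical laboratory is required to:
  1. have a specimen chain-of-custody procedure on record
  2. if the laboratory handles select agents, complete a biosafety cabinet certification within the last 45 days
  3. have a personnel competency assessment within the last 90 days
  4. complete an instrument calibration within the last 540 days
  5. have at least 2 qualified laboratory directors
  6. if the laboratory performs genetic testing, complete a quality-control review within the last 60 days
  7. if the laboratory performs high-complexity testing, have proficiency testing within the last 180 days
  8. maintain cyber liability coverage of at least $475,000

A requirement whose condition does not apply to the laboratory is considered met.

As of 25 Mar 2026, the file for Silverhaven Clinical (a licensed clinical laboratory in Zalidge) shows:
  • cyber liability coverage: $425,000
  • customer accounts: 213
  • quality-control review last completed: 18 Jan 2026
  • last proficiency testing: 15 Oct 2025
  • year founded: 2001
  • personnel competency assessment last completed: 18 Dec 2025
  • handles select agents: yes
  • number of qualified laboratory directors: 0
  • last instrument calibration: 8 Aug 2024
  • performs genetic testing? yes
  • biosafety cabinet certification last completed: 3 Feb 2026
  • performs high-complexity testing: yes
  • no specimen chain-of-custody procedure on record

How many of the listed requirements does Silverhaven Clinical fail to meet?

7

1. specimen chain-of-custody procedure absent → not met
2. condition 'handles select agents' holds; biosafety cabinet certification 50 days ago vs limit 45 → not met
3. personnel competency assessment 97 days ago vs limit 90 → not met
4. instrument calibration 594 days ago vs limit 540 → not met
5. qualified laboratory directors 0 < 2 → not met
6. condition 'performs genetic testing' holds; quality-control review 66 days ago vs limit 60 → not met
7. condition 'performs high-complexity testing' holds; proficiency testing 161 days ago vs limit 180 → met
8. cyber liability coverage $425,000 < $475,000 → not met
Not met: 7 of 8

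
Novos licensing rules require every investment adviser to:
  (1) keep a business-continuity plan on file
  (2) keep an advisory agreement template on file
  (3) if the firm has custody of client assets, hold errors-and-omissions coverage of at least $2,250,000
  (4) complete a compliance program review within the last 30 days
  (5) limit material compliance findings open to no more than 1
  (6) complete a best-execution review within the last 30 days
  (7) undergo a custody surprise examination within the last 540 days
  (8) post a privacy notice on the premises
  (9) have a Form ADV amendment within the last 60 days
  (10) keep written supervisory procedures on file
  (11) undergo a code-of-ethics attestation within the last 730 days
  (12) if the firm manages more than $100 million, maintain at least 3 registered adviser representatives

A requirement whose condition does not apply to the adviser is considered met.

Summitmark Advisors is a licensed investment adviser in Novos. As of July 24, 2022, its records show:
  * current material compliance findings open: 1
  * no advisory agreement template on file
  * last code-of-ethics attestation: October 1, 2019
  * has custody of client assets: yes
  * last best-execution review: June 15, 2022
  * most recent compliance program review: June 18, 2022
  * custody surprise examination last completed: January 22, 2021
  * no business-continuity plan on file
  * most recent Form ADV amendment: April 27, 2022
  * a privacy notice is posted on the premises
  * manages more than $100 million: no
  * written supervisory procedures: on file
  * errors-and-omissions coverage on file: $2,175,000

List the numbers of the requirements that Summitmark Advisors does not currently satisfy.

1, 2, 3, 4, 6, 7, 9, 11

1. business-continuity plan absent → not met
2. advisory agreement template absent → not met
3. condition 'has custody of client assets' holds; errors-and-omissions coverage $2,175,000 < $2,250,000 → not met
4. compliance program review 36 days ago vs limit 30 → not met
5. material compliance findings open 1 ≤ 1 → met
6. best-execution review 39 days ago vs limit 30 → not met
7. custody surprise examination 548 days ago vs limit 540 → not met
8. privacy notice present → met
9. Form ADV amendment 88 days ago vs limit 60 → not met
10. written supervisory procedures present → met
11. code-of-ethics attestation 1027 days ago vs limit 730 → not met
12. condition 'manages more than $100 million' does not hold → requirement n/a → met
Not met: 1, 2, 3, 4, 6, 7, 9, 11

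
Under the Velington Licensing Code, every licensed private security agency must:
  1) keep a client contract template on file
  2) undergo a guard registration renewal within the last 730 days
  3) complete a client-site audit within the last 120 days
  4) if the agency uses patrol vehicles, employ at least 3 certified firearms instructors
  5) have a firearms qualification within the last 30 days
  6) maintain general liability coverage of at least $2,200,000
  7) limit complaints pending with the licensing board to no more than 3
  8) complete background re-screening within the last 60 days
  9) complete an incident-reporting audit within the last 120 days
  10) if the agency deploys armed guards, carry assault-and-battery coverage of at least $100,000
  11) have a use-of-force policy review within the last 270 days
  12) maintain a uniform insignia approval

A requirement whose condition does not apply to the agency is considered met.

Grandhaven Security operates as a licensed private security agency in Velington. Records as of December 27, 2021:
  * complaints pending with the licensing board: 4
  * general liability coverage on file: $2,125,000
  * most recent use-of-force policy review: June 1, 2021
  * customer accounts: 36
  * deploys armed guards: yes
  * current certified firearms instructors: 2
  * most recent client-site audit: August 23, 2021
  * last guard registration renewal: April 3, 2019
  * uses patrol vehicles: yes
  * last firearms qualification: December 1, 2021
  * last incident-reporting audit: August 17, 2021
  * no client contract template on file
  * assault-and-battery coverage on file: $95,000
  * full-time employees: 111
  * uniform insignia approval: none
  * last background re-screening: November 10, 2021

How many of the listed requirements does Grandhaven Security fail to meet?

9

1. client contract template absent → not met
2. guard registration renewal 999 days ago vs limit 730 → not met
3. client-site audit 126 days ago vs limit 120 → not met
4. condition 'uses patrol vehicles' holds; certified firearms instructors 2 < 3 → not met
5. firearms qualification 26 days ago vs limit 30 → met
6. general liability coverage $2,125,000 < $2,200,000 → not met
7. complaints pending with the licensing board 4 > 3 → not met
8. background re-screening 47 days ago vs limit 60 → met
9. incident-reporting audit 132 days ago vs limit 120 → not met
10. condition 'deploys armed guards' holds; assault-and-battery coverage $95,000 < $100,000 → not met
11. use-of-force policy review 209 days ago vs limit 270 → met
12. uniform insignia approval absent → not met
Not met: 9 of 12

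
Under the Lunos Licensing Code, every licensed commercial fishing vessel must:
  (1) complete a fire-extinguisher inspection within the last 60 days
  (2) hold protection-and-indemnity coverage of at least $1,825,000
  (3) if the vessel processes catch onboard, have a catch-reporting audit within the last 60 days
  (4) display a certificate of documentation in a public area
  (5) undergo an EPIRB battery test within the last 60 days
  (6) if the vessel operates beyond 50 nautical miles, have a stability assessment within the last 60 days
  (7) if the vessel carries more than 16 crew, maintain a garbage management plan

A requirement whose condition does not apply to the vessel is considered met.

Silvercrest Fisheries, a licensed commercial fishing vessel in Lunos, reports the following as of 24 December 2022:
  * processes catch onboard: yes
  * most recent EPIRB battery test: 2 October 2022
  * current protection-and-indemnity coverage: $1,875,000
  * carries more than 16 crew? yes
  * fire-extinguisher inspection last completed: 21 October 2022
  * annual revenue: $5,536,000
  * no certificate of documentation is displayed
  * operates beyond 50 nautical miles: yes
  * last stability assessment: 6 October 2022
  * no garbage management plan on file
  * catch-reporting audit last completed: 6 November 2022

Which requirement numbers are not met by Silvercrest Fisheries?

1. fire-extinguisher inspection 64 days ago vs limit 60 → not met
2. protection-and-indemnity coverage $1,875,000 ≥ $1,825,000 → met
3. condition 'processes catch onboard' holds; catch-reporting audit 48 days ago vs limit 60 → met
4. certificate of documentation absent → not met
5. EPIRB battery test 83 days ago vs limit 60 → not met
6. condition 'operates beyond 50 nautical miles' holds; stability assessment 79 days ago vs limit 60 → not met
7. condition 'carries more than 16 crew' holds; garbage management plan absent → not met
Not met: 1, 4, 5, 6, 7

1, 4, 5, 6, 7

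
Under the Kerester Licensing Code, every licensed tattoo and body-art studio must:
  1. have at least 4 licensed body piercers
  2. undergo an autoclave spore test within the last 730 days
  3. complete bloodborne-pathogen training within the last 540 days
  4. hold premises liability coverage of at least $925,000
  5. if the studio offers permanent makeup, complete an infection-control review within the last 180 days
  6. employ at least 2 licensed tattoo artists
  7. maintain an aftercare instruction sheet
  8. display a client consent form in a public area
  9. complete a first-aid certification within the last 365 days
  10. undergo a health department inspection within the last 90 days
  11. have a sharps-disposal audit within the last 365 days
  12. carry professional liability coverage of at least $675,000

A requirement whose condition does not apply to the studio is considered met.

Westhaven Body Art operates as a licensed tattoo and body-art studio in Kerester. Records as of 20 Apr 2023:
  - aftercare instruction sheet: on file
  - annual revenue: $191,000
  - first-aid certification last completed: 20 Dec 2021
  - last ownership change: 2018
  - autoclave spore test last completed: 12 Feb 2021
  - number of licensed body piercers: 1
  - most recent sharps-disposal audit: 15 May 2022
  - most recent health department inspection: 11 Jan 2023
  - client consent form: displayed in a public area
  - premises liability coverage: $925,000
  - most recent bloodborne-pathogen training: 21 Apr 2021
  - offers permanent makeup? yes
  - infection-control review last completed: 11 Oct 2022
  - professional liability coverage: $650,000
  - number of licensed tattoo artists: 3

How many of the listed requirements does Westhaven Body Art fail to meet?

1. licensed body piercers 1 < 4 → not met
2. autoclave spore test 797 days ago vs limit 730 → not met
3. bloodborne-pathogen training 729 days ago vs limit 540 → not met
4. premises liability coverage $925,000 ≥ $925,000 → met
5. condition 'offers permanent makeup' holds; infection-control review 191 days ago vs limit 180 → not met
6. licensed tattoo artists 3 ≥ 2 → met
7. aftercare instruction sheet present → met
8. client consent form present → met
9. first-aid certification 486 days ago vs limit 365 → not met
10. health department inspection 99 days ago vs limit 90 → not met
11. sharps-disposal audit 340 days ago vs limit 365 → met
12. professional liability coverage $650,000 < $675,000 → not met
Not met: 7 of 12

7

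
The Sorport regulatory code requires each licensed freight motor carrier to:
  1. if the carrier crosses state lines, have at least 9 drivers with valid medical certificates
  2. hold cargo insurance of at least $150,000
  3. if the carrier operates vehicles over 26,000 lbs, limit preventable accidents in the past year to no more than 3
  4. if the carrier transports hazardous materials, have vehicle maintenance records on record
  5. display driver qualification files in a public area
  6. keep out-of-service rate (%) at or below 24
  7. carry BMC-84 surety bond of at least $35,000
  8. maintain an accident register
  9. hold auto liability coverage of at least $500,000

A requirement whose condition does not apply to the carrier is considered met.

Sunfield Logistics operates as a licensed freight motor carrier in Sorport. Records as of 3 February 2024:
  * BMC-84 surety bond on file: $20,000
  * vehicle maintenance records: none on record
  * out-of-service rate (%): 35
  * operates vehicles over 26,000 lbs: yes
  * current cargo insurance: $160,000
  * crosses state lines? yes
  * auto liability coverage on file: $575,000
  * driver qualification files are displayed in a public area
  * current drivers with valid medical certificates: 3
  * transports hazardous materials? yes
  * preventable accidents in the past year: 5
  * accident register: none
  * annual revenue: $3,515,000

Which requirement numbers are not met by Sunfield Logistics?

1. condition 'crosses state lines' holds; drivers with valid medical certificates 3 < 9 → not met
2. cargo insurance $160,000 ≥ $150,000 → met
3. condition 'operates vehicles over 26,000 lbs' holds; preventable accidents in the past year 5 > 3 → not met
4. condition 'transports hazardous materials' holds; vehicle maintenance records absent → not met
5. driver qualification files present → met
6. out-of-service rate (%) 35 > 24 → not met
7. BMC-84 surety bond $20,000 < $35,000 → not met
8. accident register absent → not met
9. auto liability coverage $575,000 ≥ $500,000 → met
Not met: 1, 3, 4, 6, 7, 8

1, 3, 4, 6, 7, 8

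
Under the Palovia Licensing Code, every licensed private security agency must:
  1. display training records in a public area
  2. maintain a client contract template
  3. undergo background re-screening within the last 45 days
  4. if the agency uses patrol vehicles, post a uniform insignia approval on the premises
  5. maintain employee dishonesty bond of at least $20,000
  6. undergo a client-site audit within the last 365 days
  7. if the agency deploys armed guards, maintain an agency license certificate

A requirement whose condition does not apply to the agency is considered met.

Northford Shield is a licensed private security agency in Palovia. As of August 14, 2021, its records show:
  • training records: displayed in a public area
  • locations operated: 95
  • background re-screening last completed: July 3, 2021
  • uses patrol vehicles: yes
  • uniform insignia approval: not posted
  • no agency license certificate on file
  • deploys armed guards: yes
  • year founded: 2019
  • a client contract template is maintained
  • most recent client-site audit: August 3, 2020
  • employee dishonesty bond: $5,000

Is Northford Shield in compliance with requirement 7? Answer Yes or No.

7. condition 'deploys armed guards' holds; agency license certificate absent → not met

No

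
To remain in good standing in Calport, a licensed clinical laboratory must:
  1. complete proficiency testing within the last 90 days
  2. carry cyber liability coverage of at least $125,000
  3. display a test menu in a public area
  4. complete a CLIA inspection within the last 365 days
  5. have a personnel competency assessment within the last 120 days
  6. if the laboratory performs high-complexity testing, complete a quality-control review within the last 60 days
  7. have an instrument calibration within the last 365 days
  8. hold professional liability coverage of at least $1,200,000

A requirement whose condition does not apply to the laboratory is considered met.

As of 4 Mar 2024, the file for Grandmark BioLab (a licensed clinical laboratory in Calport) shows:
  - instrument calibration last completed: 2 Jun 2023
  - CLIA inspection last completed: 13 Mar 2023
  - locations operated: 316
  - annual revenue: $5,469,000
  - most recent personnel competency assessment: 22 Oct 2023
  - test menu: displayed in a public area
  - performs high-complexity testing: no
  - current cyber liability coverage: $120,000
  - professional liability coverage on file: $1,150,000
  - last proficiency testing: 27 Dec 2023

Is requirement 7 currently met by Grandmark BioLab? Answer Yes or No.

7. instrument calibration 276 days ago vs limit 365 → met

Yes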